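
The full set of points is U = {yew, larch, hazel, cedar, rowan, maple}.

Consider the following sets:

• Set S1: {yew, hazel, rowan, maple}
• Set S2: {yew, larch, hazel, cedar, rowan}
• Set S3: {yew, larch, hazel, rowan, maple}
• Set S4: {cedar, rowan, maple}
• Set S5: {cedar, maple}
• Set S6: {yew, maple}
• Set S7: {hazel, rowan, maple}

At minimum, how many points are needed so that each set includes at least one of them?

The 2 points {larch, maple} hit every set.
No single point lies in every set, so at least 2 are needed and 2 is optimal.

2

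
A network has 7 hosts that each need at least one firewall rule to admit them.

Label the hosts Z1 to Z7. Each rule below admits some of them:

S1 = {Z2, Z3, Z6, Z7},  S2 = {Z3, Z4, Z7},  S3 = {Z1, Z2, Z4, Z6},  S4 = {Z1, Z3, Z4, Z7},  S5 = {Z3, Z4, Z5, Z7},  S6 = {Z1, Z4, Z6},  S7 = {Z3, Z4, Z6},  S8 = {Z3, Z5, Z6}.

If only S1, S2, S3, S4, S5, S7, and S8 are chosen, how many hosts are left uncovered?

0

Union of S1, S2, S3, S4, S5, S7, S8 = {Z1, Z2, Z3, Z4, Z5, Z6, Z7} — that's every host, so 0 are uncovered.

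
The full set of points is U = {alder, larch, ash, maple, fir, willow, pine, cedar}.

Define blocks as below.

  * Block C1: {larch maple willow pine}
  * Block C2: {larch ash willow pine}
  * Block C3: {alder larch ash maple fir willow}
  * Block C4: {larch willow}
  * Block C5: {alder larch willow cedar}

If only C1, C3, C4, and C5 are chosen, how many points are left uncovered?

0

Union of C1, C3, C4, C5 = {alder, larch, ash, maple, fir, willow, pine, cedar} — that's every point, so 0 are uncovered.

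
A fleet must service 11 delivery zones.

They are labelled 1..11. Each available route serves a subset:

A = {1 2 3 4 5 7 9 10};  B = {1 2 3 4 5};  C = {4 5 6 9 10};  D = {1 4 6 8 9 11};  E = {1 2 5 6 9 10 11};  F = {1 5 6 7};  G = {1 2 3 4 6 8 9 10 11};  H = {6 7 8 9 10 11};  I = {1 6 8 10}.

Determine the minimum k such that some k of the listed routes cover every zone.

Take {A, G}. Their union is {1, 2, 3, 4, 5, 6, 7, 8, 9, 10, 11}, which is all 11 zones.
No single route has all 11 zones (the largest, G, has 9), so 2 is optimal.

2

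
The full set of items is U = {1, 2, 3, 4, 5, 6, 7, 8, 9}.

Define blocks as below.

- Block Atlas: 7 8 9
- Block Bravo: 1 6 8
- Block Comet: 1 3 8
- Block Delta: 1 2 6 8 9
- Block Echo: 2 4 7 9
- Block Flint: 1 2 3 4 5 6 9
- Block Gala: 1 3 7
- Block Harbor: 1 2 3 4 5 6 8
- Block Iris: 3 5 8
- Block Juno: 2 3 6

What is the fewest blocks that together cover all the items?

2

Take {Echo, Harbor}. Their union is {1, 2, 3, 4, 5, 6, 7, 8, 9}, which is all 9 items.
No single block has all 9 items (the largest, Flint, has 7), so 2 is optimal.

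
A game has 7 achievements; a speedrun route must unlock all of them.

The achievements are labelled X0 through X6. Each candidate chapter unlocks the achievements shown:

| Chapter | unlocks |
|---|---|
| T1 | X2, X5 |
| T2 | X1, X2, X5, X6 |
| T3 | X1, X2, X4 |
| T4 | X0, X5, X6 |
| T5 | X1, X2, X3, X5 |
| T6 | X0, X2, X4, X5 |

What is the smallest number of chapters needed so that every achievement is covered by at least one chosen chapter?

T3 and T4 and T5 together: T3 ∪ T4 ∪ T5 = {X0, X1, X2, X3, X4, X5, X6} — every achievement is covered.
Only T5 contains X3, so T5 is forced; the remaining 3 achievements need at least 2 more chapters (each remaining chapter adds at most 2) — so at least 3 chapters are needed, and 3 is optimal.

3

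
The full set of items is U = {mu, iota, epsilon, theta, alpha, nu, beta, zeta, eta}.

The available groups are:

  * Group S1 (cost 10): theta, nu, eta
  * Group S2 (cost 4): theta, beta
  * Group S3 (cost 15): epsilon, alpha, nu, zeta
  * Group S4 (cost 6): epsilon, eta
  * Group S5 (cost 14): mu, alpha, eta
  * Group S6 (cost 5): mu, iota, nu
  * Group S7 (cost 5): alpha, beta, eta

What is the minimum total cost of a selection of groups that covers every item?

S2, S3, S6, S7 together cover every item (S2 ∪ S3 ∪ S6 ∪ S7 = {mu, iota, epsilon, theta, alpha, nu, beta, zeta, eta}); total cost 4 + 15 + 5 + 5 = 29.
The greedy pick S6, S7, S2, S4, S3 costs 35; no covering selection beats 29.

29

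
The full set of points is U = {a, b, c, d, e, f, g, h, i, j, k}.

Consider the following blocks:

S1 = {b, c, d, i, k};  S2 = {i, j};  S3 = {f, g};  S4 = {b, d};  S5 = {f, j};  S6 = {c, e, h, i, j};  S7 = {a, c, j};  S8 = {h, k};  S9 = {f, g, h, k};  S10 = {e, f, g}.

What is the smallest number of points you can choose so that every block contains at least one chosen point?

The 4 points {b, f, j, k} hit every block.
The blocks S3, S4, S7, S8 are pairwise disjoint, so any hitting set needs a separate point for each — at least 4. Hence 4 is optimal.

4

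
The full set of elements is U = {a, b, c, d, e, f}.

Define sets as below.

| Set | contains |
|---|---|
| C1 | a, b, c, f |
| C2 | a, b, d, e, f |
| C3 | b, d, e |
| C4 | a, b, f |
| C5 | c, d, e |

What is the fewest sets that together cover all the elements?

Take {C1, C3}. Their union is {a, b, c, d, e, f}, which is all 6 elements.
No single set has all 6 elements (the largest, C2, has 5), so 2 is optimal.

2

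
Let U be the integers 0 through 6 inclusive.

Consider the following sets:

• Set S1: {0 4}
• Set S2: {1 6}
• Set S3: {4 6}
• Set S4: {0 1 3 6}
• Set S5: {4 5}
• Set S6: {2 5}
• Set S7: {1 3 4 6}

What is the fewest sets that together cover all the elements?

3

S3 and S4 and S6 together: S3 ∪ S4 ∪ S6 = {0, 1, 2, 3, 4, 5, 6} — every element is covered.
Only S6 contains 2, so S6 is forced; the remaining 5 elements need at least 2 more sets (each remaining set adds at most 4) — so at least 3 sets are needed, and 3 is optimal.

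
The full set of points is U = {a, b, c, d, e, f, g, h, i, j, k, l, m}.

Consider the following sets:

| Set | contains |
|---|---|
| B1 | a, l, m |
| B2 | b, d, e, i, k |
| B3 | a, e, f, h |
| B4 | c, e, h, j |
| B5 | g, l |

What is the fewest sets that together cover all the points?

5

Take {B1, B2, B3, B4, B5}. Their union is {a, b, c, d, e, f, g, h, i, j, k, l, m}, which is all 13 points.
No 4 of the 5 sets cover everything (all 5 combinations miss at least one point), so 5 is optimal.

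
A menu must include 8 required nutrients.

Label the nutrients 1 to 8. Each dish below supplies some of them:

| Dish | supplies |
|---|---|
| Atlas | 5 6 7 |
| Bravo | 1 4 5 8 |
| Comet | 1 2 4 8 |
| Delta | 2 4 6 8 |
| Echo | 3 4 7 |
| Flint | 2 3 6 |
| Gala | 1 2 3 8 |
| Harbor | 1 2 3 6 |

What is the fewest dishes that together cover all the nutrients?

Take {Atlas, Comet, Echo}. Their union is {1, 2, 3, 4, 5, 6, 7, 8}, which is all 8 nutrients.
No 2 of the 8 dishes cover everything (all 28 combinations miss at least one nutrient), so 3 is optimal.

3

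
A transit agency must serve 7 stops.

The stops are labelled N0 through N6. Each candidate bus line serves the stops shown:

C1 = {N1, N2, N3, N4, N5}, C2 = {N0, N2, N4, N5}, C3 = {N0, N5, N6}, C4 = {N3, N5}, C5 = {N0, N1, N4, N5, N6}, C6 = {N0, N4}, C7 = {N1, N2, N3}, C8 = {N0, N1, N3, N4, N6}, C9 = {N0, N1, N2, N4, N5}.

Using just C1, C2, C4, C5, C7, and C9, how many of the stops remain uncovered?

Union of C1, C2, C4, C5, C7, C9 = {N0, N1, N2, N3, N4, N5, N6} — that's every stop, so 0 are uncovered.

0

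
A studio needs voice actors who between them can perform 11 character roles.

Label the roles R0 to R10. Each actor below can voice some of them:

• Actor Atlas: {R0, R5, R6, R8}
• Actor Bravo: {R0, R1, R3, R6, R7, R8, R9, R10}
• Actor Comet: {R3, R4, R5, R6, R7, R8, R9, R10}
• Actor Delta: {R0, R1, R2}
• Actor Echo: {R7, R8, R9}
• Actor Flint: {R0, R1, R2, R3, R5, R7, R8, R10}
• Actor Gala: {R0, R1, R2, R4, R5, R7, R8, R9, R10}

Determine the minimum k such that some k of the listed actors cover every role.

Take {Comet, Gala}. Their union is {R0, R1, R2, R3, R4, R5, R6, R7, R8, R9, R10}, which is all 11 roles.
No single actor has all 11 roles (the largest, Gala, has 9), so 2 is optimal.

2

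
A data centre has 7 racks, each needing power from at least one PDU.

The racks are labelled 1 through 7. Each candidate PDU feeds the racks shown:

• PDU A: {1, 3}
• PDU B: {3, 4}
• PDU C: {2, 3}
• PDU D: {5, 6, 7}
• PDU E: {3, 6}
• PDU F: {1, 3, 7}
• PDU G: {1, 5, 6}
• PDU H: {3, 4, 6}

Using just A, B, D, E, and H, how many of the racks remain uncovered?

Union of A, B, D, E, H = {1, 3, 4, 5, 6, 7}.
Not covered: 2 — 1 rack.

1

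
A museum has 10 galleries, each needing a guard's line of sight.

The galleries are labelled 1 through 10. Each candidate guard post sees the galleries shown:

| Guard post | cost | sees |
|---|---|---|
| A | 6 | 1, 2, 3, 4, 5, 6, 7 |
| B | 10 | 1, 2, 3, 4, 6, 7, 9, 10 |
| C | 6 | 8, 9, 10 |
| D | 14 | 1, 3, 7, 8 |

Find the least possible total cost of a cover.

A, C together cover every gallery (A ∪ C = {1, 2, 3, 4, 5, 6, 7, 8, 9, 10}); total cost 6 + 6 = 12.
No covering selection has total cost below 12.

12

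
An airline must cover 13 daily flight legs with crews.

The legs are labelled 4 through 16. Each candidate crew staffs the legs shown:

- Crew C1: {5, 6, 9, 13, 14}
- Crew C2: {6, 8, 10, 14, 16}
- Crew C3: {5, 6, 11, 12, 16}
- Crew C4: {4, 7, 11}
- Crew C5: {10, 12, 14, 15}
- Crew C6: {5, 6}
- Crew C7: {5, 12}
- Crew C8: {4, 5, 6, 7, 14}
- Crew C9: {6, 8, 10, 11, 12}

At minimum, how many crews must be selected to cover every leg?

4

Take {C1, C2, C4, C5}. Their union is {4, 5, 6, 7, 8, 9, 10, 11, 12, 13, 14, 15, 16}, which is all 13 legs.
Only C5 contains 15, so C5 is forced; the remaining 9 legs need at least 3 more crews (each remaining crew adds at most 4) — so at least 4 crews are needed, and 4 is optimal.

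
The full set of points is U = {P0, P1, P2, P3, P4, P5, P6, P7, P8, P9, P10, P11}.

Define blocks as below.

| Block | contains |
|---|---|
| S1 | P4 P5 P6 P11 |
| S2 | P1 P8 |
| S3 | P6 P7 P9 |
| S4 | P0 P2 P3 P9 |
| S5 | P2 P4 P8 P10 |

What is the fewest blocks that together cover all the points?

S1, S2, S3, S4, and S5 cover everything between them: the union {P0, P1, P2, P3, P4, P5, P6, P7, P8, P9, P10, P11} is all of U.
No 4 of the 5 blocks cover everything (all 5 combinations miss at least one point), so 5 is optimal.

5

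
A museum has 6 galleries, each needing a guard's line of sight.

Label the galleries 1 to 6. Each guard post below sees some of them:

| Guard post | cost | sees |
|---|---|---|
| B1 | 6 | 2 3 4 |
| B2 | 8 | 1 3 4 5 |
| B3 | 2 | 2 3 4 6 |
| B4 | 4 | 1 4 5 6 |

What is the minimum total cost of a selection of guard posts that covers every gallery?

6

B3, B4 together cover every gallery (B3 ∪ B4 = {1, 2, 3, 4, 5, 6}); total cost 2 + 4 = 6.
No covering selection has total cost below 6.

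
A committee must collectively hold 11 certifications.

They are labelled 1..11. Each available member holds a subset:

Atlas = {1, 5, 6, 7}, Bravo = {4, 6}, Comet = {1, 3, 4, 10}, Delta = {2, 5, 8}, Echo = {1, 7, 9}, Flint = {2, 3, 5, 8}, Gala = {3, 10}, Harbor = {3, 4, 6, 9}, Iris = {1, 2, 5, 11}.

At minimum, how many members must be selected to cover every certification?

5

Take {Comet, Delta, Echo, Harbor, Iris}. Their union is {1, 2, 3, 4, 5, 6, 7, 8, 9, 10, 11}, which is all 11 certifications.
No 4 of the 9 members cover everything (all 126 combinations miss at least one certification), so 5 is optimal.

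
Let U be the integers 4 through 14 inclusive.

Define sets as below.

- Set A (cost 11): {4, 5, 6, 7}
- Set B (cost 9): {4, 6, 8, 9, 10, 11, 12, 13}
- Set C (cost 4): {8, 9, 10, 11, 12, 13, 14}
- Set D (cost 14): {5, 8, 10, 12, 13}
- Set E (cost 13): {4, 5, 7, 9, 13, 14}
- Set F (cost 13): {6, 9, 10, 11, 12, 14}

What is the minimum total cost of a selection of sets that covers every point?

15

A, C together cover every point (A ∪ C = {4, 5, 6, 7, 8, 9, 10, 11, 12, 13, 14}); total cost 11 + 4 = 15.
No covering selection has total cost below 15.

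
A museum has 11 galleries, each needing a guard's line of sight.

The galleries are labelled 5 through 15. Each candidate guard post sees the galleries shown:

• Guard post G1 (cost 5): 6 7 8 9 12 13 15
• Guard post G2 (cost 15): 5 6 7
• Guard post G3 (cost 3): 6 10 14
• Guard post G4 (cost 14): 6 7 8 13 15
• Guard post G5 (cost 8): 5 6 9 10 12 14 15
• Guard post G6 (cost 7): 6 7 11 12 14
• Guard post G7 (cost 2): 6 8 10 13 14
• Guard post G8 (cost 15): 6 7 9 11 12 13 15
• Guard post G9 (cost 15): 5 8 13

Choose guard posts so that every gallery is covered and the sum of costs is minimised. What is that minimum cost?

17

G5, G6, G7 together cover every gallery (G5 ∪ G6 ∪ G7 = {5, 6, 7, 8, 9, 10, 11, 12, 13, 14, 15}); total cost 8 + 7 + 2 = 17.
The greedy pick G7, G1, G6, G5 costs 22; no covering selection beats 17.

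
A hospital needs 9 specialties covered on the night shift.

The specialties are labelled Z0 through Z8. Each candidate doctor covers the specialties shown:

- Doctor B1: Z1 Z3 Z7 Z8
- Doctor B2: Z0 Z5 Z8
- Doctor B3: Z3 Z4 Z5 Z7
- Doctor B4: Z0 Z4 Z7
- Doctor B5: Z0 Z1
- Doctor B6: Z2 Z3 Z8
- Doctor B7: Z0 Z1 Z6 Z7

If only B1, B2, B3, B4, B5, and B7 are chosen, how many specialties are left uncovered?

1

Union of B1, B2, B3, B4, B5, B7 = {Z0, Z1, Z3, Z4, Z5, Z6, Z7, Z8}.
Not covered: Z2 — 1 specialty.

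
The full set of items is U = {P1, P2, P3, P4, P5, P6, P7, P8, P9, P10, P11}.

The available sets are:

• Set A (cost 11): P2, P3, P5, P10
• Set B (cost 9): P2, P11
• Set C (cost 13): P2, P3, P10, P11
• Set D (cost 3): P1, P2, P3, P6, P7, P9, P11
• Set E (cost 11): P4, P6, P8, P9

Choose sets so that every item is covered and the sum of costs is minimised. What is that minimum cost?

A, D, E together cover every item (A ∪ D ∪ E = {P1, P2, P3, P4, P5, P6, P7, P8, P9, P10, P11}); total cost 11 + 3 + 11 = 25.
No covering selection has total cost below 25.

25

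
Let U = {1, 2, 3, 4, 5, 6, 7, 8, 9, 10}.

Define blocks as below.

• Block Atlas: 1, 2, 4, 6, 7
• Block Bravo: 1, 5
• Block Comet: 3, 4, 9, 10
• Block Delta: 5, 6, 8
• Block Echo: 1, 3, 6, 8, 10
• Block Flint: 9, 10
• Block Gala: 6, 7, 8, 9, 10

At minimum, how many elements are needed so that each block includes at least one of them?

3

Take H = {2, 5, 10}. Each listed block contains at least one of these, so H is a hitting set of size 3.
No choice of 2 elements meets every block, so 3 is the minimum.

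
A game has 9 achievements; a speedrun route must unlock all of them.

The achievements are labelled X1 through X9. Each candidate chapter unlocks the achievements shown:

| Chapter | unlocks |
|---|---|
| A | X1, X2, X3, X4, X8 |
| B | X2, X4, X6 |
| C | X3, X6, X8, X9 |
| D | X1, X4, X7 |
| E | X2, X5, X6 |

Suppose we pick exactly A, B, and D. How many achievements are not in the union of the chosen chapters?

Union of A, B, D = {X1, X2, X3, X4, X6, X7, X8}.
Not covered: X5, X9 — 2 achievements.

2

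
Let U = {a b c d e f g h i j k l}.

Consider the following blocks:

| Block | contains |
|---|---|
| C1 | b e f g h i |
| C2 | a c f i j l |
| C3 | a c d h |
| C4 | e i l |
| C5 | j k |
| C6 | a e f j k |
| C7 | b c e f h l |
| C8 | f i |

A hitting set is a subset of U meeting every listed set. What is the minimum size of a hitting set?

Take T = {c, i, k}. Each listed block contains at least one of these, so T is a hitting set of size 3.
The blocks C3, C5, C8 are pairwise disjoint, so any hitting set needs a separate point for each — at least 3. Hence 3 is optimal.

3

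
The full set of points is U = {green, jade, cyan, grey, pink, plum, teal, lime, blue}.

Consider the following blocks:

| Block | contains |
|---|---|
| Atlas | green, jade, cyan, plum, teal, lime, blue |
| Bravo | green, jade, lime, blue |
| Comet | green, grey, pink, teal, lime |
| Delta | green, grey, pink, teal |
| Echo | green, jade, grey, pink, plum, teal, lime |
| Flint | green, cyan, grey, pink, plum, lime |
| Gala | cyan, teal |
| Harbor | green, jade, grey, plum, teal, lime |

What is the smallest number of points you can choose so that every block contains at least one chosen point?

2

The 2 points {green, cyan} hit every block.
The blocks Bravo, Gala are pairwise disjoint, so any hitting set needs a separate point for each — at least 2. Hence 2 is optimal.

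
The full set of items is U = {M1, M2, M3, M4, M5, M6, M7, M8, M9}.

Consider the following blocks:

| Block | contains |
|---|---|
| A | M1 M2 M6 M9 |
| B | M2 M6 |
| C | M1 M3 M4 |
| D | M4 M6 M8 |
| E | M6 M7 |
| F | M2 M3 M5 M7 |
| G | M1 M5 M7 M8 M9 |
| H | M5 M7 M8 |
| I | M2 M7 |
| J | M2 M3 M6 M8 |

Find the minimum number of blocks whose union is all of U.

A and D and F together: A ∪ D ∪ F = {M1, M2, M3, M4, M5, M6, M7, M8, M9} — every item is covered.
No 2 of the 10 blocks cover everything (all 45 combinations miss at least one item), so 3 is optimal.

3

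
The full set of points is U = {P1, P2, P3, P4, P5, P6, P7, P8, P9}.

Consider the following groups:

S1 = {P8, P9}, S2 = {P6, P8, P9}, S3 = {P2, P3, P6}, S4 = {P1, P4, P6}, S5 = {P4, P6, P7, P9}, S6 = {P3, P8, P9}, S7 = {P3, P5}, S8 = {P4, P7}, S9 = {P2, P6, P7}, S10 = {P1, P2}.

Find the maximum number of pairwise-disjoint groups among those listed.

4

S1, S7, S8, S10 are pairwise disjoint (S1={P8,P9}; S7={P3,P5}; S8={P4,P7}; S10={P1,P2}).
Every remaining group overlaps one of these, and no 5 of the listed groups are pairwise disjoint, so 4 is the maximum.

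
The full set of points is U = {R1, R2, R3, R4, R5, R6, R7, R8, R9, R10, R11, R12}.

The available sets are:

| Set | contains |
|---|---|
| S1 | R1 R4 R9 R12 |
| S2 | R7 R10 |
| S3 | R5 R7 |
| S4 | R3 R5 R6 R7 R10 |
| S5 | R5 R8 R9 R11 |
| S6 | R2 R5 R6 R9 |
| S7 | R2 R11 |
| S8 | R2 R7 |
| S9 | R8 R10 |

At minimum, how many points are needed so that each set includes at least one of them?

Take H = {R2, R7, R8, R9}. Each listed set contains at least one of these, so H is a hitting set of size 4.
The sets S1, S3, S7, S9 are pairwise disjoint, so any hitting set needs a separate point for each — at least 4. Hence 4 is optimal.

4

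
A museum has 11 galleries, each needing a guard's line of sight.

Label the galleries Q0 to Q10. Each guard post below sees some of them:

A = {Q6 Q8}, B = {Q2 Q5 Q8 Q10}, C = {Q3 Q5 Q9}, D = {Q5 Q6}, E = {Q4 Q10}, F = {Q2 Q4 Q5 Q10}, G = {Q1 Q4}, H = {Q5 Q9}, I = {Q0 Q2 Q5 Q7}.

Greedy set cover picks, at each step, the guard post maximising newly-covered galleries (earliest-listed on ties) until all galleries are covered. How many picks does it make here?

5

Greedy: pick B (covers 4 new) → pick C (covers 2 new) → pick G (covers 2 new) → pick I (covers 2 new) → pick A (covers 1 new). Total picks: 5.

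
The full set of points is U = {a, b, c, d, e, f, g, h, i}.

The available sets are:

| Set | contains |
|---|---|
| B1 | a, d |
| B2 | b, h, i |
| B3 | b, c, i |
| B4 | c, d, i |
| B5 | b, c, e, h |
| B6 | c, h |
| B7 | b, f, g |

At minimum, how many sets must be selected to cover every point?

B1 and B4 and B5 and B7 together: B1 ∪ B4 ∪ B5 ∪ B7 = {a, b, c, d, e, f, g, h, i} — every point is covered.
Only B5 contains e, so B5 is forced; the remaining 5 points need at least 3 more sets (each remaining set adds at most 2) — so at least 4 sets are needed, and 4 is optimal.

4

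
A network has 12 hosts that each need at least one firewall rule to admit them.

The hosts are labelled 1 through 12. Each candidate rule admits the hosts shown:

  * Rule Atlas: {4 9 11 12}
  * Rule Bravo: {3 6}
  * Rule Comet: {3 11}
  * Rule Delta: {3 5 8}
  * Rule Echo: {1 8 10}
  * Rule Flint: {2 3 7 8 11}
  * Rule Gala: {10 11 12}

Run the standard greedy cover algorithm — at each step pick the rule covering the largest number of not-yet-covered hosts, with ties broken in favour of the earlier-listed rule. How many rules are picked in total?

5

Greedy: pick Flint (covers 5 new) → pick Atlas (covers 3 new) → pick Echo (covers 2 new) → pick Bravo (covers 1 new) → pick Delta (covers 1 new). Total picks: 5.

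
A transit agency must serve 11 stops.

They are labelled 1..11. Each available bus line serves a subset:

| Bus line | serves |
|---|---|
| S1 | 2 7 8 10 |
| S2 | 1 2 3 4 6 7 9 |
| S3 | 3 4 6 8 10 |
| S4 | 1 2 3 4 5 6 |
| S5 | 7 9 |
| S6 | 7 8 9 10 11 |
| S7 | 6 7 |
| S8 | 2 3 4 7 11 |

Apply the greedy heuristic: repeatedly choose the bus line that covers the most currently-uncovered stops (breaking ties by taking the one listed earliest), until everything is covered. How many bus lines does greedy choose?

Greedy: pick S2 (covers 7 new) → pick S6 (covers 3 new) → pick S4 (covers 1 new). Total picks: 3.
(The true minimum cover uses only 2 bus lines, so greedy is not optimal here.)

3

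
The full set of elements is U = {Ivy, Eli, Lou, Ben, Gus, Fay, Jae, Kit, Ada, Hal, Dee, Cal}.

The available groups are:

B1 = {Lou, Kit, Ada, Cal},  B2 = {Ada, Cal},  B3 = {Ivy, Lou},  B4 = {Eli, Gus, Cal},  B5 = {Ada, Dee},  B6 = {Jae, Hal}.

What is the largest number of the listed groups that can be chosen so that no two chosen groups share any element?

4

B3, B4, B5, B6 are pairwise disjoint (B3={Ivy,Lou}; B4={Eli,Gus,Cal}; B5={Ada,Dee}; B6={Jae,Hal}).
Every remaining group overlaps one of these, and no 5 of the listed groups are pairwise disjoint, so 4 is the maximum.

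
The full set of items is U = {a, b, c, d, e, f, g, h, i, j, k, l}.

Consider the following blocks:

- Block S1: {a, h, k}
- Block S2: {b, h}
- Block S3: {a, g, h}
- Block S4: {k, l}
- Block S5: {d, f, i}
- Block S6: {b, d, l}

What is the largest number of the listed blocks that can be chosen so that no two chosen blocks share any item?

S3, S4, S5 are pairwise disjoint (S3={a,g,h}; S4={k,l}; S5={d,f,i}).
Every remaining block overlaps one of these, and no 4 of the listed blocks are pairwise disjoint, so 3 is the maximum.

3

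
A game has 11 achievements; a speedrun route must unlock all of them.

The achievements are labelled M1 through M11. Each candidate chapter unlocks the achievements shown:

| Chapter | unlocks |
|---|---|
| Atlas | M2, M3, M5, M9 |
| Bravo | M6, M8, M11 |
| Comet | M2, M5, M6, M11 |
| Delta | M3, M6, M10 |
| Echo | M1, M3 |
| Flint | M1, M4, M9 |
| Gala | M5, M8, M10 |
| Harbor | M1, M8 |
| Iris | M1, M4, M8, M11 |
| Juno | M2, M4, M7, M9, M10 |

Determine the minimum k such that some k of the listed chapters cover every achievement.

4

Comet and Delta and Harbor and Juno together: Comet ∪ Delta ∪ Harbor ∪ Juno = {M1, M2, M3, M4, M5, M6, M7, M8, M9, M10, M11} — every achievement is covered.
No 3 of the 10 chapters cover everything (all 120 combinations miss at least one achievement), so 4 is optimal.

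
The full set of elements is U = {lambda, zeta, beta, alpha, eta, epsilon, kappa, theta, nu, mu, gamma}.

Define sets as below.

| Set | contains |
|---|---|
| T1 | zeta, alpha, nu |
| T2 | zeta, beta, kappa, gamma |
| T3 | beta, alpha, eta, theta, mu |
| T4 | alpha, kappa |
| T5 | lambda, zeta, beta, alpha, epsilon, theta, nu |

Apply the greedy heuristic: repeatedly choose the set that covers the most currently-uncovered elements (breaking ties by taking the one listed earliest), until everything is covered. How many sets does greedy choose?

3

Greedy: pick T5 (covers 7 new) → pick T2 (covers 2 new) → pick T3 (covers 2 new). Total picks: 3.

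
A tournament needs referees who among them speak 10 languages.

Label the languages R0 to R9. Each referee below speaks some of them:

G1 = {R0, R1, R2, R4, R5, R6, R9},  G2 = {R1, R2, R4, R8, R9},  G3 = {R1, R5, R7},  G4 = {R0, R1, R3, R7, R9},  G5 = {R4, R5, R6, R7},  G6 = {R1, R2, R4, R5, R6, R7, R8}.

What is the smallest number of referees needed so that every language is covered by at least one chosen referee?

2

Take {G4, G6}. Their union is {R0, R1, R2, R3, R4, R5, R6, R7, R8, R9}, which is all 10 languages.
No single referee has all 10 languages (the largest, G1, has 7), so 2 is optimal.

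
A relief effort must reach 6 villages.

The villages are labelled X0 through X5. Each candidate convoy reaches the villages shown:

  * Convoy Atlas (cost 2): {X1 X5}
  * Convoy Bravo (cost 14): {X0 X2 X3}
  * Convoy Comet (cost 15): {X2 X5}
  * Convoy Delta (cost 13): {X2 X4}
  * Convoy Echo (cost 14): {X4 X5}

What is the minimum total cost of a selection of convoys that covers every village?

29

Atlas, Bravo, Delta together cover every village (Atlas ∪ Bravo ∪ Delta = {X0, X1, X2, X3, X4, X5}); total cost 2 + 14 + 13 = 29.
No covering selection has total cost below 29.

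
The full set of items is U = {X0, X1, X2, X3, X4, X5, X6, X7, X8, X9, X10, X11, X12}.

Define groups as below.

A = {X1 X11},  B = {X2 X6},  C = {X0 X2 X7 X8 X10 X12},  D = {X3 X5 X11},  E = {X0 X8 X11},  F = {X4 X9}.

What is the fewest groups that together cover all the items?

5

A and B and C and D and F together: A ∪ B ∪ C ∪ D ∪ F = {X0, X1, X2, X3, X4, X5, X6, X7, X8, X9, X10, X11, X12} — every item is covered.
No 4 of the 6 groups cover everything (all 15 combinations miss at least one item), so 5 is optimal.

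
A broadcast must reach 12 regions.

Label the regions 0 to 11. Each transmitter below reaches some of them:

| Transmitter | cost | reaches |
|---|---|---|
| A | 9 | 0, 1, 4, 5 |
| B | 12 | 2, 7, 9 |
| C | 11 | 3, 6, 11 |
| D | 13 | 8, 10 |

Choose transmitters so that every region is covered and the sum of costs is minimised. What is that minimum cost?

A, B, C, D together cover every region (A ∪ B ∪ C ∪ D = {0, 1, 2, 3, 4, 5, 6, 7, 8, 9, 10, 11}); total cost 9 + 12 + 11 + 13 = 45.
No covering selection has total cost below 45.

45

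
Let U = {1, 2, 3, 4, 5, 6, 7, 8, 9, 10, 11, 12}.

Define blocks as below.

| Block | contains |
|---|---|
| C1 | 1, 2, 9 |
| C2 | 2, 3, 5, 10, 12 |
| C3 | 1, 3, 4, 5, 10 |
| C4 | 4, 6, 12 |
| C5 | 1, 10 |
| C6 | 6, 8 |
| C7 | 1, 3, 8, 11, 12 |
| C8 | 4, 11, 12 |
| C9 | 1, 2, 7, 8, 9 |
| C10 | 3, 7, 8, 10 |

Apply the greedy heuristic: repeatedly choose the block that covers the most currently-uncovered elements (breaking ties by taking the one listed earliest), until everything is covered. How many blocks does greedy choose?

4

Greedy: pick C2 (covers 5 new) → pick C9 (covers 4 new) → pick C4 (covers 2 new) → pick C7 (covers 1 new). Total picks: 4.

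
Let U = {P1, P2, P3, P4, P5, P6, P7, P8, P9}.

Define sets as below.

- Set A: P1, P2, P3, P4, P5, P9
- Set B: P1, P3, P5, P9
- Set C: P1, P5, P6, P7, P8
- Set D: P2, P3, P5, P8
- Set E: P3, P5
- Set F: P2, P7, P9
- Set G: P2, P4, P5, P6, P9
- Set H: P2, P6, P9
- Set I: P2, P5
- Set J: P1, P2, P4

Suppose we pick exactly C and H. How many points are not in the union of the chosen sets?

2

Union of C, H = {P1, P2, P5, P6, P7, P8, P9}.
Not covered: P3, P4 — 2 points.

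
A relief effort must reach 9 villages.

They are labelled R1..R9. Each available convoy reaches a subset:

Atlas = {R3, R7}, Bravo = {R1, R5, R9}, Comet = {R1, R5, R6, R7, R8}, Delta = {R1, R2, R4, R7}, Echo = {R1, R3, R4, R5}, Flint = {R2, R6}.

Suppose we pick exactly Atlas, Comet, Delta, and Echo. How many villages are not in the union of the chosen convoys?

1

Union of Atlas, Comet, Delta, Echo = {R1, R2, R3, R4, R5, R6, R7, R8}.
Not covered: R9 — 1 village.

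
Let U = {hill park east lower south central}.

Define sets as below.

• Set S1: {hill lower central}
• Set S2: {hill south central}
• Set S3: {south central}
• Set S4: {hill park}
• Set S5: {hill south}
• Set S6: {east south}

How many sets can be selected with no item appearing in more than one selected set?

S1, S6 are pairwise disjoint (S1={hill,lower,central}; S6={east,south}).
Every remaining set overlaps one of these, and no 3 of the listed sets are pairwise disjoint, so 2 is the maximum.

2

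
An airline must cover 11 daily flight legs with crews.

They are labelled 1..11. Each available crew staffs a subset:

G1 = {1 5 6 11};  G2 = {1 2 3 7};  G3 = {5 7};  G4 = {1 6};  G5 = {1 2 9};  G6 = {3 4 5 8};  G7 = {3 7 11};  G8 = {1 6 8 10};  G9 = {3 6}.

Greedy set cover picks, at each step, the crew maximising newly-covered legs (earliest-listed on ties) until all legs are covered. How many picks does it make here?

Greedy: pick G1 (covers 4 new) → pick G2 (covers 3 new) → pick G6 (covers 2 new) → pick G5 (covers 1 new) → pick G8 (covers 1 new). Total picks: 5.
(The true minimum cover uses only 4 crews, so greedy is not optimal here.)

5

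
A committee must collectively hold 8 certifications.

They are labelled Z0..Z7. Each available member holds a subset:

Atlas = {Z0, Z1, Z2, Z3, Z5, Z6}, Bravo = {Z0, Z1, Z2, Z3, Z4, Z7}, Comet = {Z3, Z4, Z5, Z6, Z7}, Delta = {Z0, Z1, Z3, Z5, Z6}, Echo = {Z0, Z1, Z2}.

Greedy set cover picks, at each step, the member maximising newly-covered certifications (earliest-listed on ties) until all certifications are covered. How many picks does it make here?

2

Greedy: pick Atlas (covers 6 new) → pick Bravo (covers 2 new). Total picks: 2.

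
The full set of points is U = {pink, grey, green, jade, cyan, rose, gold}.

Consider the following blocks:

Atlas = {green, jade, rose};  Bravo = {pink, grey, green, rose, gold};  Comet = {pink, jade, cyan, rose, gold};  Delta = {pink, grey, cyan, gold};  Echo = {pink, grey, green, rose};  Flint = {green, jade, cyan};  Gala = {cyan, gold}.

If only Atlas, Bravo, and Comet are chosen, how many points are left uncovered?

0

Union of Atlas, Bravo, Comet = {pink, grey, green, jade, cyan, rose, gold} — that's every point, so 0 are uncovered.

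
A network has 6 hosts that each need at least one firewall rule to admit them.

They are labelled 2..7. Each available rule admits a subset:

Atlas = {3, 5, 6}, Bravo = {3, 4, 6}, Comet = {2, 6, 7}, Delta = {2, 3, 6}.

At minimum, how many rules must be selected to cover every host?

Take {Atlas, Bravo, Comet}. Their union is {2, 3, 4, 5, 6, 7}, which is all 6 hosts.
Only Bravo contains 4, so Bravo is forced; the remaining 3 hosts need at least 2 more rules (each remaining rule adds at most 2) — so at least 3 rules are needed, and 3 is optimal.

3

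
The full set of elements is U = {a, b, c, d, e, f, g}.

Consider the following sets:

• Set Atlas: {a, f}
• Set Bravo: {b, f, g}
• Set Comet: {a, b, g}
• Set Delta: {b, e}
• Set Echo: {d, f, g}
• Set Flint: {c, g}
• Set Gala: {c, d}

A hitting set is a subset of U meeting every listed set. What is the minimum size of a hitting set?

The 3 elements {b, c, f} hit every set.
The sets Atlas, Delta, Flint are pairwise disjoint, so any hitting set needs a separate element for each — at least 3. Hence 3 is optimal.

3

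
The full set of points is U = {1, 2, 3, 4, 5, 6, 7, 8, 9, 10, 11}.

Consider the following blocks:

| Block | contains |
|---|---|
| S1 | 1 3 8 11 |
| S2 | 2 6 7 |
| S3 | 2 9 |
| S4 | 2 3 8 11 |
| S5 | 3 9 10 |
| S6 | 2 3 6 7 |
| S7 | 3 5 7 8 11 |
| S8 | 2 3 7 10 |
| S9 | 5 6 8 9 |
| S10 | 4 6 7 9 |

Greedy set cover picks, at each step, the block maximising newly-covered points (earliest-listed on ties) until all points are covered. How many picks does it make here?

Greedy: pick S7 (covers 5 new) → pick S10 (covers 3 new) → pick S8 (covers 2 new) → pick S1 (covers 1 new). Total picks: 4.

4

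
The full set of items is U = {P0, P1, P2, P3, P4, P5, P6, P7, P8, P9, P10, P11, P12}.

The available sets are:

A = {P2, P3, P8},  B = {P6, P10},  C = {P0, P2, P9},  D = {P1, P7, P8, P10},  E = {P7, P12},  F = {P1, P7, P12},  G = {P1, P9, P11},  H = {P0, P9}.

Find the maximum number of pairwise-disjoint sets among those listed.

4

A, B, E, G are pairwise disjoint (A={P2,P3,P8}; B={P6,P10}; E={P7,P12}; G={P1,P9,P11}).
Every remaining set overlaps one of these, and no 5 of the listed sets are pairwise disjoint, so 4 is the maximum.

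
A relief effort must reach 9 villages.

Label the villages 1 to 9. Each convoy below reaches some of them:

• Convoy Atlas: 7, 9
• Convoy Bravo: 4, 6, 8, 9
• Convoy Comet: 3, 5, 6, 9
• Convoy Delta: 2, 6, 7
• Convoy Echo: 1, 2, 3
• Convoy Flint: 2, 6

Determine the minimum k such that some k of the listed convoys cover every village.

4

Bravo and Comet and Delta and Echo together: Bravo ∪ Comet ∪ Delta ∪ Echo = {1, 2, 3, 4, 5, 6, 7, 8, 9} — every village is covered.
Only Comet contains 5, so Comet is forced; the remaining 5 villages need at least 3 more convoys (each remaining convoy adds at most 2) — so at least 4 convoys are needed, and 4 is optimal.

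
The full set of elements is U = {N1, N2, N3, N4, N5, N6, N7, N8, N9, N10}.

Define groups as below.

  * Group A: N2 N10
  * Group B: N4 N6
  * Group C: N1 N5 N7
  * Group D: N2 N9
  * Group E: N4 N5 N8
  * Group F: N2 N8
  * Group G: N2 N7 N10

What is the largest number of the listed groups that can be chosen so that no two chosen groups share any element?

3

B, C, D are pairwise disjoint (B={N4,N6}; C={N1,N5,N7}; D={N2,N9}).
Every remaining group overlaps one of these, and no 4 of the listed groups are pairwise disjoint, so 3 is the maximum.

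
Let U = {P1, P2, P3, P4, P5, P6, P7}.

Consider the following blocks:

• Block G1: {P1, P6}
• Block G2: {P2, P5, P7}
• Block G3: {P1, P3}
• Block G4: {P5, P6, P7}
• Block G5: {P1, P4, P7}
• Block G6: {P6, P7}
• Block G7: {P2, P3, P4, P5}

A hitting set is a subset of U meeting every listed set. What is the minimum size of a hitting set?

The 3 points {P1, P5, P6} hit every block.
No choice of 2 points meets every block, so 3 is the minimum.

3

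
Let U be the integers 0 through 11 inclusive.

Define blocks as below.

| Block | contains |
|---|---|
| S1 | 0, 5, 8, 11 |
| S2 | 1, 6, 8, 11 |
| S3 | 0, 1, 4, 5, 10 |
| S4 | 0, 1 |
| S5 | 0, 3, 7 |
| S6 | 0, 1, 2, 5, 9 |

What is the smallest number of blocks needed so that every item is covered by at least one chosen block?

4

S2 and S3 and S5 and S6 together: S2 ∪ S3 ∪ S5 ∪ S6 = {0, 1, 2, 3, 4, 5, 6, 7, 8, 9, 10, 11} — every item is covered.
Only S6 contains 2, so S6 is forced; the remaining 7 items need at least 3 more blocks (each remaining block adds at most 3) — so at least 4 blocks are needed, and 4 is optimal.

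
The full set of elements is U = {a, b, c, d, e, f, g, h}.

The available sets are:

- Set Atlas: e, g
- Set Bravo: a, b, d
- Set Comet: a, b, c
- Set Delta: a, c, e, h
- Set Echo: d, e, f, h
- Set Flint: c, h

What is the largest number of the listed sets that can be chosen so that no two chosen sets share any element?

3

Atlas, Bravo, Flint are pairwise disjoint (Atlas={e,g}; Bravo={a,b,d}; Flint={c,h}).
Every remaining set overlaps one of these, and no 4 of the listed sets are pairwise disjoint, so 3 is the maximum.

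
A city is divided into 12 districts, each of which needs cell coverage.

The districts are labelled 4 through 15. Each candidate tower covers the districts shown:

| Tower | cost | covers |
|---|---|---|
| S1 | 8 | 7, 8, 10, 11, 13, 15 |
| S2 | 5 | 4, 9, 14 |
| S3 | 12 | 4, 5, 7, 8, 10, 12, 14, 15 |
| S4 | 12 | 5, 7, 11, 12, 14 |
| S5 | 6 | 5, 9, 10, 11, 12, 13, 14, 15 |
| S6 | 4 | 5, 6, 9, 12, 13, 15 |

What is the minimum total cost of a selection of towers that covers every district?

17

S1, S2, S6 together cover every district (S1 ∪ S2 ∪ S6 = {4, 5, 6, 7, 8, 9, 10, 11, 12, 13, 14, 15}); total cost 8 + 5 + 4 = 17.
No covering selection has total cost below 17.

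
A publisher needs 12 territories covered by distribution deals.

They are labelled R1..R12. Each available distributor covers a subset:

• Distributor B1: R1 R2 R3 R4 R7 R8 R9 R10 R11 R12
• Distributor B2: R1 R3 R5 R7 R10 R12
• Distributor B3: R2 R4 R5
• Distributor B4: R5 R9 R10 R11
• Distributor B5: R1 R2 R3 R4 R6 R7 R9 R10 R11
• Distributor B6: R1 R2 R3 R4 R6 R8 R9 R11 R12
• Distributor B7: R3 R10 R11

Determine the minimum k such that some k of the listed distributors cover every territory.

2

Take {B2, B6}. Their union is {R1, R2, R3, R4, R5, R6, R7, R8, R9, R10, R11, R12}, which is all 12 territories.
No single distributor has all 12 territories (the largest, B1, has 10), so 2 is optimal.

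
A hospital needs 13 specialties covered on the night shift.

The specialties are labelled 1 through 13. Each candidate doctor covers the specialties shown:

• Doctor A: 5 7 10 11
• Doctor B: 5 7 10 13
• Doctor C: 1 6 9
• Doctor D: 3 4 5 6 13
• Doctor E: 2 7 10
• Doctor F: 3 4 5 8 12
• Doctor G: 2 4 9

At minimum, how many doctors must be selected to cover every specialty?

A and B and C and E and F together: A ∪ B ∪ C ∪ E ∪ F = {1, 2, 3, 4, 5, 6, 7, 8, 9, 10, 11, 12, 13} — every specialty is covered.
No 4 of the 7 doctors cover everything (all 35 combinations miss at least one specialty), so 5 is optimal.

5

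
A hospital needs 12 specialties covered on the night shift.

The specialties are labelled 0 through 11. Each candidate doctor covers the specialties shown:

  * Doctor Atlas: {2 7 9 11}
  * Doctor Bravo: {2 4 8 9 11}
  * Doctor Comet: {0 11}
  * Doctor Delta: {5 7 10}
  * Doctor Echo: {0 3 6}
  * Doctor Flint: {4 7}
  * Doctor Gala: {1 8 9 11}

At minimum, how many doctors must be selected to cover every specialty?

4

Bravo and Delta and Echo and Gala together: Bravo ∪ Delta ∪ Echo ∪ Gala = {0, 1, 2, 3, 4, 5, 6, 7, 8, 9, 10, 11} — every specialty is covered.
Only Gala contains 1, so Gala is forced; the remaining 8 specialties need at least 3 more doctors (each remaining doctor adds at most 3) — so at least 4 doctors are needed, and 4 is optimal.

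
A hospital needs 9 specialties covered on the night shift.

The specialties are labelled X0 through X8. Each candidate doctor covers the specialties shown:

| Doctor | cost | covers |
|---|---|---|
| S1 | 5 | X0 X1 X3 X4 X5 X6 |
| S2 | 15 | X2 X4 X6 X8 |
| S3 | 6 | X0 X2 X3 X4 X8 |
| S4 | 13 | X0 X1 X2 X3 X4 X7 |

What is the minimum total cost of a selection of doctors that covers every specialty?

24

S1, S3, S4 together cover every specialty (S1 ∪ S3 ∪ S4 = {X0, X1, X2, X3, X4, X5, X6, X7, X8}); total cost 5 + 6 + 13 = 24.
No covering selection has total cost below 24.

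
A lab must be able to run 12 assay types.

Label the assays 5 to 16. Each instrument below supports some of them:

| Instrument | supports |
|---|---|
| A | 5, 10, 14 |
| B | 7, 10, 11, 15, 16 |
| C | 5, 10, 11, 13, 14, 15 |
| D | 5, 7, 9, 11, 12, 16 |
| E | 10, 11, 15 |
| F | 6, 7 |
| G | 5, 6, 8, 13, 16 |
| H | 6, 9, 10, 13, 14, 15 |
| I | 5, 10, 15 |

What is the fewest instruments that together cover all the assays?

3

C and D and G together: C ∪ D ∪ G = {5, 6, 7, 8, 9, 10, 11, 12, 13, 14, 15, 16} — every assay is covered.
Only G contains 8, so G is forced; the remaining 7 assays need at least 2 more instruments (each remaining instrument adds at most 4) — so at least 3 instruments are needed, and 3 is optimal.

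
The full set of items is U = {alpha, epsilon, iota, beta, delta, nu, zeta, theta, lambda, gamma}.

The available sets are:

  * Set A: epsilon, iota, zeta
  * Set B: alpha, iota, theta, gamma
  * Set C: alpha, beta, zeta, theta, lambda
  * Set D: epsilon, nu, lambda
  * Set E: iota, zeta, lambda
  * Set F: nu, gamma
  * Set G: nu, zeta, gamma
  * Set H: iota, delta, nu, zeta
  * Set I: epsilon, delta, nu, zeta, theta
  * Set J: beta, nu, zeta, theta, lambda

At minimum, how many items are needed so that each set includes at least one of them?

Take T = {iota, nu, lambda}. Each listed set contains at least one of these, so T is a hitting set of size 3.
No choice of 2 items meets every set, so 3 is the minimum.

3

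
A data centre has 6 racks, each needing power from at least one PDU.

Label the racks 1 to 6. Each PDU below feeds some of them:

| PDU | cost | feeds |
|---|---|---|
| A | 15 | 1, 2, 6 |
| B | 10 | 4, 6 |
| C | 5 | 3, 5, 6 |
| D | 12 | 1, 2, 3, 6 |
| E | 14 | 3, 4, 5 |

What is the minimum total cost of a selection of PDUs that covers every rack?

26

D, E together cover every rack (D ∪ E = {1, 2, 3, 4, 5, 6}); total cost 12 + 14 = 26.
The greedy pick C, D, B costs 27; no covering selection beats 26.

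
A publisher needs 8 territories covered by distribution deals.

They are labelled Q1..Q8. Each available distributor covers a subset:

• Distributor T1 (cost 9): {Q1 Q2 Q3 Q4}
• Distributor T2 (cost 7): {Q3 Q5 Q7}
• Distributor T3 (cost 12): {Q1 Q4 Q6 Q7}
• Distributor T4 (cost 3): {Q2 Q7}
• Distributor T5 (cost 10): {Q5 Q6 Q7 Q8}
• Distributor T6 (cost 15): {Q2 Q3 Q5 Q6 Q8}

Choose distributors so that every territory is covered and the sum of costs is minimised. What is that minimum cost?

19

T1, T5 together cover every territory (T1 ∪ T5 = {Q1, Q2, Q3, Q4, Q5, Q6, Q7, Q8}); total cost 9 + 10 = 19.
The greedy pick T4, T1, T5 costs 22; no covering selection beats 19.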